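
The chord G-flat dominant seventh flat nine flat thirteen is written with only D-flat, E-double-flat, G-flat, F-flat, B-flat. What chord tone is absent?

The full G-flat dominant seventh flat nine flat thirteen chord is G-flat, B-flat, D-flat, F-flat, A-double-flat, E-double-flat.
Comparing with the voicing, the minor 9th (9th) — A-double-flat — is absent.

A-double-flat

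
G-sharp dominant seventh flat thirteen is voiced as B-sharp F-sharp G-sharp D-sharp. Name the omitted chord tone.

E

G-sharp dominant seventh flat thirteen = G-sharp, B-sharp, D-sharp, F-sharp, E. The voicing lacks the 13th (minor 13th), E.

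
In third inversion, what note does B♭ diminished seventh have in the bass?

A-double-flat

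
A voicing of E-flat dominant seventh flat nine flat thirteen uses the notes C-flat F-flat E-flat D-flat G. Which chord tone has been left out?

B-flat

E-flat dominant seventh flat nine flat thirteen = E-flat, G, B-flat, D-flat, F-flat, C-flat. The voicing lacks the 5th (perfect 5th), B-flat.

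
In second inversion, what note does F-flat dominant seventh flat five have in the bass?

F-flat dominant seventh flat five in root position is F-flat–A-flat–C-double-flat–E-double-flat.
Second inversion places the fifth in the bass, which is C-double-flat.

C-double-flat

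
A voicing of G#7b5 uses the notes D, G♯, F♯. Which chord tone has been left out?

B♯

The full G#7b5 chord is G♯, B♯, D, F♯.
Comparing with the voicing, the major 3rd (3rd) — B♯ — is absent.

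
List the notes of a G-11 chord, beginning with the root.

G B♭ D F A C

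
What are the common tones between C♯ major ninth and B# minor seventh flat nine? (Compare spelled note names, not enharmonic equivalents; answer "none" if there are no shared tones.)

C♯ major ninth: C# E# G# B# D#
B# minor seventh flat nine: B# D# F## A# C#
Common to both → C#, B#, D#.

C# B# D#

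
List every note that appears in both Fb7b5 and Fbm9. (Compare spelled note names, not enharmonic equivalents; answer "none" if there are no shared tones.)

F♭, E𝄫

Fb7b5 = F♭, A♭, C𝄫, E𝄫.
Fbm9 = F♭, A𝄫, C♭, E𝄫, G♭.
Shared: F♭, E𝄫.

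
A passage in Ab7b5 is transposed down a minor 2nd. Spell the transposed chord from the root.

G B Db F

Ab down a minor 2nd → G. New chord: G dominant seventh flat five.
- root: G
- major 3rd: B
- diminished 5th: Db
- minor 7th: F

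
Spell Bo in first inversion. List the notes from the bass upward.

D, F, B

In root position, Bo is B–D–F.
First inversion puts the third (D) in the bass.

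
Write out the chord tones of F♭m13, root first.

Root Fb, quality minor thirteenth:
Root: Fb
Minor 3rd (3rd): Abb
Perfect 5th (5th): Cb
Minor 7th (7th): Ebb
Major 9th (9th): Gb
Perfect 11th (11th): Bbb
Major 13th (13th): Db

Fb, Abb, Cb, Ebb, Gb, Bbb, Db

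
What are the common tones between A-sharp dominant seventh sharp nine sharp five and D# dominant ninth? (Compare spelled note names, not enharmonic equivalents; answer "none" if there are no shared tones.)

A-sharp

A-sharp dominant seventh sharp nine sharp five: A-sharp C-double-sharp E-double-sharp G-sharp B-double-sharp
D# dominant ninth: D-sharp F-double-sharp A-sharp C-sharp E-sharp
Common to both → A-sharp.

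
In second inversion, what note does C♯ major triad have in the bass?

G#

C♯ major triad = C#–E#–G#. Second inversion → fifth in the bass = G#.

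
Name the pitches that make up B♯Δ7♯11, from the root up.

B#  D##  F##  A##  E##

Root B#, quality major seventh sharp eleven:
B# — root
D## — major 3rd
F## — perfect 5th
A## — major 7th
E## — augmented 11th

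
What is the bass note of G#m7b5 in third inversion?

G#m7b5 in root position is G#–B–D–F#.
Third inversion places the seventh in the bass, which is F#.

F#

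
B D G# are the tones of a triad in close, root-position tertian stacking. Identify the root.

Arranged so that each adjacent pair is a third by letter name: G# – B – D.
The bottom of that stack, G#, is the root (this is G# diminished triad).

G#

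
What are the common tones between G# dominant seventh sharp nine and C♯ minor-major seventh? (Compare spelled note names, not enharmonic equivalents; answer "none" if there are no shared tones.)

G# dominant seventh sharp nine: G-sharp B-sharp D-sharp F-sharp A-double-sharp
C♯ minor-major seventh: C-sharp E G-sharp B-sharp
Common to both → G-sharp, B-sharp.

G-sharp B-sharp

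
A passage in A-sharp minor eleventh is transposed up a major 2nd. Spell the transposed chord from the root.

A major 2nd up from A-sharp is B-sharp, so the new chord is B-sharp minor eleventh.
Root: B-sharp
Minor 3rd (3rd): D-sharp
Perfect 5th (5th): F-double-sharp
Minor 7th (7th): A-sharp
Major 9th (9th): C-double-sharp
Perfect 11th (11th): E-sharp

B-sharp D-sharp F-double-sharp A-sharp C-double-sharp E-sharp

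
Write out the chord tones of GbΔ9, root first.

Gb, Bb, Db, F, Ab

Root Gb, quality major ninth:
Gb — root
Bb — major 3rd
Db — perfect 5th
F — major 7th
Ab — major 9th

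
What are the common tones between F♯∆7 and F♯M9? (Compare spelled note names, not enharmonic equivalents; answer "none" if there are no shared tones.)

F♯  A♯  C♯  E♯

F♯∆7: F♯ A♯ C♯ E♯
F♯M9: F♯ A♯ C♯ E♯ G♯
Common to both → F♯, A♯, C♯, E♯.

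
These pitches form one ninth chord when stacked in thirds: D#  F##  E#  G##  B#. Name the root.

E#

Arranged so that each adjacent pair is a third by letter name: E# – G## – B# – D# – F##.
The bottom of that stack, E#, is the root (this is E# dominant ninth).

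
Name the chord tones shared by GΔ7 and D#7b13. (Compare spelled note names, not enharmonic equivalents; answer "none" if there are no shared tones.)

GΔ7 = G, B, D, F♯.
D#7b13 = D♯, F𝄪, A♯, C♯, B.
Shared: B.

B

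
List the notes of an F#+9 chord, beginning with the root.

F#+9: dominant ninth sharp five on F#.
- root: F#
- major 3rd: A#
- augmented 5th: C##
- minor 7th: E
- major 9th: G#

F#  A#  C##  E  G#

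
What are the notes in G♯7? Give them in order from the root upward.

Root G♯, quality dominant seventh:
Root: G♯
Major 3rd (3rd): B♯
Perfect 5th (5th): D♯
Minor 7th (7th): F♯

G♯, B♯, D♯, F♯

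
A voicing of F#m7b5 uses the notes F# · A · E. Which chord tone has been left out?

C

The full F#m7b5 chord is F#, A, C, E.
Comparing with the voicing, the diminished 5th (5th) — C — is absent.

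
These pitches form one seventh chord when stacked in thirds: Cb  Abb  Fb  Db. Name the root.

Db

Stacking in thirds gives Db – Fb – Abb – Cb, so Db is the root — Db half-diminished seventh.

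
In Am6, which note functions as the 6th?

Am6 is built on A; its 6th is a major 6th above the root.
A sixth above A uses the letter F, and the major 6th above A is F#.

F#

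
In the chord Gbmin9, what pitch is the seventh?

Gbmin9 is built on Gb; its 7th is a minor 7th above the root.
A seventh above G uses the letter F, and the minor 7th above Gb is Fb.

Fb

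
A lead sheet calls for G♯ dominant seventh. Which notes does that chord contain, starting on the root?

G-sharp – B-sharp – D-sharp – F-sharp

Root G-sharp, quality dominant seventh:
Root: G-sharp
Major 3rd (3rd): B-sharp
Perfect 5th (5th): D-sharp
Minor 7th (7th): F-sharp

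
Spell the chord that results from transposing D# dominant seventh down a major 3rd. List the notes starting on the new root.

B, D#, F#, A

A major 3rd down from D# is B, so the new chord is B dominant seventh.
Root: B
Major 3rd (3rd): D#
Perfect 5th (5th): F#
Minor 7th (7th): A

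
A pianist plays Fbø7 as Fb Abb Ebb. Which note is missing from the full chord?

The full Fbø7 chord is Fb, Abb, Cbb, Ebb.
Comparing with the voicing, the diminished 5th (5th) — Cbb — is absent.

Cbb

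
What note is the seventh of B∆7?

A♯

Root of B∆7 = B. The 7th is a major 7th: B up a major 7th → A♯.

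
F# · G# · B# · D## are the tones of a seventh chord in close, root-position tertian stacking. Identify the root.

G#

Arranged so that each adjacent pair is a third by letter name: G# – B# – D## – F#.
The bottom of that stack, G#, is the root (this is G# augmented seventh).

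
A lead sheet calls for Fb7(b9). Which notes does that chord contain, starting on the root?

Fb – Ab – Cb – Ebb – Gbb

Fb7(b9): dominant seventh flat nine on Fb.
Fb — root
Ab — major 3rd
Cb — perfect 5th
Ebb — minor 7th
Gbb — minor 9th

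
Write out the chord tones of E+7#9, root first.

E  G#  B#  D  F##

Root E, quality dominant seventh sharp nine sharp five:
root → E
3rd (major 3rd) → G#
5th (augmented 5th) → B#
7th (minor 7th) → D
9th (augmented 9th) → F##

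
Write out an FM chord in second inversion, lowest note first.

FM = F–A–C; second inversion → fifth (C) lowest.

C, F, A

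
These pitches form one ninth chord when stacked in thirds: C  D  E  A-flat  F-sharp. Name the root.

D

Stacking in thirds gives D – F-sharp – A-flat – C – E, so D is the root — D dominant ninth flat five.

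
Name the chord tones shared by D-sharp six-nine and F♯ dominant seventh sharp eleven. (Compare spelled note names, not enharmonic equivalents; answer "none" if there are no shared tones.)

A-sharp B-sharp

D-sharp six-nine: D-sharp F-double-sharp A-sharp B-sharp E-sharp
F♯ dominant seventh sharp eleven: F-sharp A-sharp C-sharp E B-sharp
Common to both → A-sharp, B-sharp.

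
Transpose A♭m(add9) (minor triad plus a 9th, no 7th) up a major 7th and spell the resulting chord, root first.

A major 7th up from Ab is G, so the new chord is G minor added-ninth.
G — root
Bb — minor 3rd
D — perfect 5th
A — major 9th

G, Bb, D, A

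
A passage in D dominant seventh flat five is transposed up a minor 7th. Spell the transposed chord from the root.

A minor 7th up from D is C, so the new chord is C dominant seventh flat five.
Root: C
Major 3rd (3rd): E
Diminished 5th (5th): G♭
Minor 7th (7th): B♭

C, E, G♭, B♭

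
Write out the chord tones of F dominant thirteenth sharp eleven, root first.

F, A, C, E♭, G, B, D

F dominant thirteenth sharp eleven: dominant thirteenth sharp eleven on F.
- root: F
- major 3rd: A
- perfect 5th: C
- minor 7th: E♭
- major 9th: G
- augmented 11th: B
- major 13th: D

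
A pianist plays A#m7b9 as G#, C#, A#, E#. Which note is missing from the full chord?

B

A#m7b9 = A#, C#, E#, G#, B. The voicing lacks the 9th (minor 9th), B.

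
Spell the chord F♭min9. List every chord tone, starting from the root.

Fb  Abb  Cb  Ebb  Gb

F♭min9: minor ninth on Fb.
root → Fb
3rd (minor 3rd) → Abb
5th (perfect 5th) → Cb
7th (minor 7th) → Ebb
9th (major 9th) → Gb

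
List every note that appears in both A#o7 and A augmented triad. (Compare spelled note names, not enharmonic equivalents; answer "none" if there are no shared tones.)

A#o7: A♯ C♯ E G
A augmented triad: A C♯ E♯
Common to both → C♯.

C♯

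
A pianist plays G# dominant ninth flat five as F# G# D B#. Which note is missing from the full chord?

G# dominant ninth flat five = G#, B#, D, F#, A#. The voicing lacks the 9th (major 9th), A#.

A#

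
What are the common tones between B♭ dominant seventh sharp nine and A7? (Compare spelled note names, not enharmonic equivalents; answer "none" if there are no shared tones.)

C#

B♭ dominant seventh sharp nine: Bb D F Ab C#
A7: A C# E G
Common to both → C#.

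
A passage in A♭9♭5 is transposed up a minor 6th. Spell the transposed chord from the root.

Fb – Ab – Cbb – Ebb – Gb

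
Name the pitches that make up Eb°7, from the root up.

Eb°7 is a diminished seventh built on E♭.
- root: E♭
- minor 3rd: G♭
- diminished 5th: B𝄫
- diminished 7th: D𝄫

E♭ G♭ B𝄫 D𝄫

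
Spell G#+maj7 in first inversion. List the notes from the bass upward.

B# – D## – F## – G#

In root position, G#+maj7 is G#–B#–D##–F##.
First inversion puts the third (B#) in the bass.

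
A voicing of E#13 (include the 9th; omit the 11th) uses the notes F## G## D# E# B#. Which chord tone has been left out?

C##

The full E#13 chord is E#, G##, B#, D#, F##, C##.
Comparing with the voicing, the major 13th (13th) — C## — is absent.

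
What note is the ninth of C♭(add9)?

C♭(add9) is built on Cb; its 9th is a major 9th above the root.
A second above C uses the letter D, and the major 9th above Cb is Db.

Db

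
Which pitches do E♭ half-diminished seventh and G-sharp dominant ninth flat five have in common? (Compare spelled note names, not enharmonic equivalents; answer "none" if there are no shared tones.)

none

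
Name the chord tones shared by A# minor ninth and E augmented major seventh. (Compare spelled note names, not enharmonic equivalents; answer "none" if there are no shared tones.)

A# minor ninth = A-sharp, C-sharp, E-sharp, G-sharp, B-sharp.
E augmented major seventh = E, G-sharp, B-sharp, D-sharp.
Shared: G-sharp, B-sharp.

G-sharp, B-sharp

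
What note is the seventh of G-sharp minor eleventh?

G-sharp minor eleventh is built on G#; its 7th is a minor 7th above the root.
A seventh above G uses the letter F, and the minor 7th above G# is F#.

F#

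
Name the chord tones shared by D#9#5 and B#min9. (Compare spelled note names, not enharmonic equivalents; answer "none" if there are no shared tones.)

D#, F##

D#9#5: D# F## A## C# E#
B#min9: B# D# F## A# C##
Common to both → D#, F##.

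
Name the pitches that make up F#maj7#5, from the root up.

F#maj7#5 is an augmented major seventh built on F#.
root → F#
3rd (major 3rd) → A#
5th (augmented 5th) → C##
7th (major 7th) → E#

F# A# C## E#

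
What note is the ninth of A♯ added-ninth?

Root of A♯ added-ninth = A-sharp. The 9th is a major 9th: A-sharp up a major 9th → B-sharp.

B-sharp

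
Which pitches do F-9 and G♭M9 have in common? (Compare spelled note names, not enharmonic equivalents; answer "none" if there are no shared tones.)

F – Ab

F-9: F Ab C Eb G
G♭M9: Gb Bb Db F Ab
Common to both → F, Ab.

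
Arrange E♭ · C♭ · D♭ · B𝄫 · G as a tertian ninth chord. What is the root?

Arranged so that each adjacent pair is a third by letter name: C♭ – E♭ – G – B𝄫 – D♭.
The bottom of that stack, C♭, is the root (this is C♭ dominant ninth sharp five).

C♭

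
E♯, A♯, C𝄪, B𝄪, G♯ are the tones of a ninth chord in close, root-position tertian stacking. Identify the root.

Stacking in thirds gives A♯ – C𝄪 – E♯ – G♯ – B𝄪, so A♯ is the root — A♯ dominant seventh sharp nine.

A♯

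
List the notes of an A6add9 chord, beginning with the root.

A6add9: six-nine on A.
Root: A
Major 3rd (3rd): C#
Perfect 5th (5th): E
Major 6th (6th): F#
Major 9th (9th): B

A  C#  E  F#  B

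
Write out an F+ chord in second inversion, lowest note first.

C#, F, A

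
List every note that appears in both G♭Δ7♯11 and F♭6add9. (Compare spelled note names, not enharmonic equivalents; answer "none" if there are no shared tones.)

G♭Δ7♯11: Gb Bb Db F C
F♭6add9: Fb Ab Cb Db Gb
Common to both → Gb, Db.

Gb, Db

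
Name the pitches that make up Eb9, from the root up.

Eb9: dominant ninth on Eb.
- root: Eb
- major 3rd: G
- perfect 5th: Bb
- minor 7th: Db
- major 9th: F

Eb – G – Bb – Db – F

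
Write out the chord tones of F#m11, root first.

F#m11 is a minor eleventh built on F#.
Root: F#
Minor 3rd (3rd): A
Perfect 5th (5th): C#
Minor 7th (7th): E
Major 9th (9th): G#
Perfect 11th (11th): B

F# – A – C# – E – G# – B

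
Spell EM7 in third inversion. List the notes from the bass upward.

EM7 = E–G#–B–D#; third inversion → seventh (D#) lowest.

D#  E  G#  B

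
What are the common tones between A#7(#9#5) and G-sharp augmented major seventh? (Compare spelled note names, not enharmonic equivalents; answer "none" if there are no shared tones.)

A#7(#9#5): A# C## E## G# B##
G-sharp augmented major seventh: G# B# D## F##
Common to both → G#.

G#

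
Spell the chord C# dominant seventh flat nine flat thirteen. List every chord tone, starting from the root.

C# dominant seventh flat nine flat thirteen: dominant seventh flat nine flat thirteen on C#.
C# — root
E# — major 3rd
G# — perfect 5th
B — minor 7th
D — minor 9th
A — minor 13th

C# – E# – G# – B – D – A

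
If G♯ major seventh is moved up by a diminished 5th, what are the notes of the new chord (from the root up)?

D – F# – A – C#

A diminished 5th up from G# is D, so the new chord is D major seventh.
Root: D
Major 3rd (3rd): F#
Perfect 5th (5th): A
Major 7th (7th): C#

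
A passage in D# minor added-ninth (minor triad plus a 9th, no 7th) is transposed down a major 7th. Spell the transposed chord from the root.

E, G, B, F#

D# down a major 7th → E. New chord: E minor added-ninth.
- root: E
- minor 3rd: G
- perfect 5th: B
- major 9th: F#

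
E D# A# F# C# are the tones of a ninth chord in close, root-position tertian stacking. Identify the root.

Arranged so that each adjacent pair is a third by letter name: D# – F# – A# – C# – E.
The bottom of that stack, D#, is the root (this is D# minor seventh flat nine).

D#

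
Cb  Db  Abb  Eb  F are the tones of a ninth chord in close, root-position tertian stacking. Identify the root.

Db

Stacking in thirds gives Db – F – Abb – Cb – Eb, so Db is the root — Db dominant ninth flat five.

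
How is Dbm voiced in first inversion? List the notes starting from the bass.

Fb Ab Db

In root position, Dbm is Db–Fb–Ab.
First inversion puts the third (Fb) in the bass.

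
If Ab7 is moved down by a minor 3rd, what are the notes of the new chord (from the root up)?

F, A, C, E♭

A♭ down a minor 3rd → F. New chord: F dominant seventh.
F — root
A — major 3rd
C — perfect 5th
E♭ — minor 7th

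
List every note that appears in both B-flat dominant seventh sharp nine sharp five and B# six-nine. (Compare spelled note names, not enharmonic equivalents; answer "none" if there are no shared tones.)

none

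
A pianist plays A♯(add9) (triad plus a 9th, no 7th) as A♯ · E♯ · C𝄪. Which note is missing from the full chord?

The full A♯(add9) chord is A♯, C𝄪, E♯, B♯.
Comparing with the voicing, the major 9th (9th) — B♯ — is absent.

B♯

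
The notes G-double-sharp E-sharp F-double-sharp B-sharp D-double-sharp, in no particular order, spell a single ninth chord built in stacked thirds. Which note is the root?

E-sharp

Arranged so that each adjacent pair is a third by letter name: E-sharp – G-double-sharp – B-sharp – D-double-sharp – F-double-sharp.
The bottom of that stack, E-sharp, is the root (this is E-sharp major ninth).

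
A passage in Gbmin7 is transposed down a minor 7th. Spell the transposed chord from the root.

Ab – Cb – Eb – Gb

Transposed root: Gb → Ab (minor 7th down). So we spell Ab minor seventh:
Ab — root
Cb — minor 3rd
Eb — perfect 5th
Gb — minor 7th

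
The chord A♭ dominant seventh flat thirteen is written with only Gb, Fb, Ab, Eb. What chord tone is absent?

The full A♭ dominant seventh flat thirteen chord is Ab, C, Eb, Gb, Fb.
Comparing with the voicing, the major 3rd (3rd) — C — is absent.

C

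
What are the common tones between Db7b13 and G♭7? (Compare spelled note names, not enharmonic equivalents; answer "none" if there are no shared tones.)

Db

Db7b13 = Db, F, Ab, Cb, Bbb.
G♭7 = Gb, Bb, Db, Fb.
Shared: Db.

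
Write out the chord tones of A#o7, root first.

Root A♯, quality diminished seventh:
A♯ — root
C♯ — minor 3rd
E — diminished 5th
G — diminished 7th

A♯, C♯, E, G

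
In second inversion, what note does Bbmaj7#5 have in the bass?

F#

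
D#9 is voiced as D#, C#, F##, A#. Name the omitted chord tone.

E#

The full D#9 chord is D#, F##, A#, C#, E#.
Comparing with the voicing, the major 9th (9th) — E# — is absent.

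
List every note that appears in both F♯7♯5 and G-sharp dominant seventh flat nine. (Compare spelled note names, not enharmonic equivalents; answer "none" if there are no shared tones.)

F#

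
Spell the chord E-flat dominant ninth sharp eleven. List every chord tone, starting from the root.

E-flat dominant ninth sharp eleven: dominant ninth sharp eleven on E♭.
Root: E♭
Major 3rd (3rd): G
Perfect 5th (5th): B♭
Minor 7th (7th): D♭
Major 9th (9th): F
Augmented 11th (11th): A

E♭, G, B♭, D♭, F, A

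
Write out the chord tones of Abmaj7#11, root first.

Ab – C – Eb – G – D

Root Ab, quality major seventh sharp eleven:
root → Ab
3rd (major 3rd) → C
5th (perfect 5th) → Eb
7th (major 7th) → G
11th (augmented 11th) → D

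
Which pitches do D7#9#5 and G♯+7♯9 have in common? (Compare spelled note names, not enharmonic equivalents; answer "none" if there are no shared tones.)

F#

D7#9#5: D F# A# C E#
G♯+7♯9: G# B# D## F# A##
Common to both → F#.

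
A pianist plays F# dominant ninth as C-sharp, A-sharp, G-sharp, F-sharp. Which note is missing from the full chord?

F# dominant ninth = F-sharp, A-sharp, C-sharp, E, G-sharp. The voicing lacks the 7th (minor 7th), E.

E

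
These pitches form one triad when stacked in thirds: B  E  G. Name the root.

E

Stacking in thirds gives E – G – B, so E is the root — E minor triad.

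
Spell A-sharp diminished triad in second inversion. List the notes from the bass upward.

A-sharp diminished triad = A-sharp–C-sharp–E; second inversion → fifth (E) lowest.

E – A-sharp – C-sharp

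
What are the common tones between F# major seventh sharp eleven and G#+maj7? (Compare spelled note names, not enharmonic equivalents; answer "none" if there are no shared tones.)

F# major seventh sharp eleven = F#, A#, C#, E#, B#.
G#+maj7 = G#, B#, D##, F##.
Shared: B#.

B#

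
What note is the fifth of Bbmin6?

F

Root of Bbmin6 = Bb. The 5th is a perfect 5th: Bb up a perfect 5th → F.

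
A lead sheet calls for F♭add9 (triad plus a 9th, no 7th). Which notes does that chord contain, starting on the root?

Root Fb, quality added-ninth:
- root: Fb
- major 3rd: Ab
- perfect 5th: Cb
- major 9th: Gb

Fb, Ab, Cb, Gb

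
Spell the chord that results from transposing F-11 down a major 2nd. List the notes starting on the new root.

F down a major 2nd → E♭. New chord: E♭ minor eleventh.
- root: E♭
- minor 3rd: G♭
- perfect 5th: B♭
- minor 7th: D♭
- major 9th: F
- perfect 11th: A♭

E♭, G♭, B♭, D♭, F, A♭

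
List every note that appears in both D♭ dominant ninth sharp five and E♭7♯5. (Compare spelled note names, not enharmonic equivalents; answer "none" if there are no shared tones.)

D♭ dominant ninth sharp five = D♭, F, A, C♭, E♭.
E♭7♯5 = E♭, G, B, D♭.
Shared: D♭, E♭.

D♭ – E♭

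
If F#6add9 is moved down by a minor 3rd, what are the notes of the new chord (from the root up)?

D#, F##, A#, B#, E#

A minor 3rd down from F# is D#, so the new chord is D# six-nine.
Root: D#
Major 3rd (3rd): F##
Perfect 5th (5th): A#
Major 6th (6th): B#
Major 9th (9th): E#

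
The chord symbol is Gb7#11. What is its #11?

Root of Gb7#11 = Gb. The 11th is an augmented 11th: Gb up an augmented 11th → C.

C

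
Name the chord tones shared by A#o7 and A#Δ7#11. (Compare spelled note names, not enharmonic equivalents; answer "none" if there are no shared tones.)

A#o7 = A#, C#, E, G.
A#Δ7#11 = A#, C##, E#, G##, D##.
Shared: A#.

A#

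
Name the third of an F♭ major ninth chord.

A-flat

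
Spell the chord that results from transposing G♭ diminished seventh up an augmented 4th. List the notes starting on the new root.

C – Eb – Gb – Bbb

Transposed root: Gb → C (augmented 4th up). So we spell C diminished seventh:
- root: C
- minor 3rd: Eb
- diminished 5th: Gb
- diminished 7th: Bbb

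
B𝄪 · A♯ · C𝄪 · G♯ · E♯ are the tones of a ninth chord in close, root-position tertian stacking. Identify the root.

A♯

Stacking in thirds gives A♯ – C𝄪 – E♯ – G♯ – B𝄪, so A♯ is the root — A♯ dominant seventh sharp nine.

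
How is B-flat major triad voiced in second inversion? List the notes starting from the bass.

In root position, B-flat major triad is Bb–D–F.
Second inversion puts the fifth (F) in the bass.

F, Bb, D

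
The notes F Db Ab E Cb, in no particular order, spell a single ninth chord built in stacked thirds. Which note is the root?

Db

Stacking in thirds gives Db – F – Ab – Cb – E, so Db is the root — Db dominant seventh sharp nine.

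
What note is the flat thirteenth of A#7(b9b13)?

F♯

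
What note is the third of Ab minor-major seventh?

C-flat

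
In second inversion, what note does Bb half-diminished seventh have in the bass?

Bb half-diminished seventh in root position is B♭–D♭–F♭–A♭.
Second inversion places the fifth in the bass, which is F♭.

F♭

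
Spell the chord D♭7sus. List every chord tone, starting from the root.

Root Db, quality dominant seventh suspended fourth:
Root: Db
Perfect 4th (4th): Gb
Perfect 5th (5th): Ab
Minor 7th (7th): Cb

Db – Gb – Ab – Cb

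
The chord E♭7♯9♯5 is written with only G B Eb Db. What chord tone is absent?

The full E♭7♯9♯5 chord is Eb, G, B, Db, F#.
Comparing with the voicing, the augmented 9th (9th) — F# — is absent.

F#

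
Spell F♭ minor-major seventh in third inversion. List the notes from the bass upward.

F♭ minor-major seventh = Fb–Abb–Cb–Eb; third inversion → seventh (Eb) lowest.

Eb, Fb, Abb, Cb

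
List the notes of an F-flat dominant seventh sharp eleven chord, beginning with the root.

F-flat – A-flat – C-flat – E-double-flat – B-flat

Root F-flat, quality dominant seventh sharp eleven:
- root: F-flat
- major 3rd: A-flat
- perfect 5th: C-flat
- minor 7th: E-double-flat
- augmented 11th: B-flat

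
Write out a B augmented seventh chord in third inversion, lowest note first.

A, B, D#, F##

In root position, B augmented seventh is B–D#–F##–A.
Third inversion puts the seventh (A) in the bass.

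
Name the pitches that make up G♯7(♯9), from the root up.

G♯7(♯9): dominant seventh sharp nine on G#.
- root: G#
- major 3rd: B#
- perfect 5th: D#
- minor 7th: F#
- augmented 9th: A##

G# B# D# F# A##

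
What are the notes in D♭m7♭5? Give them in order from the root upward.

Root Db, quality half-diminished seventh:
Root: Db
Minor 3rd (3rd): Fb
Diminished 5th (5th): Abb
Minor 7th (7th): Cb

Db Fb Abb Cb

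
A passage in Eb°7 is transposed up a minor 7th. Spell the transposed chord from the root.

Db – Fb – Abb – Cbb

A minor 7th up from Eb is Db, so the new chord is Db diminished seventh.
Root: Db
Minor 3rd (3rd): Fb
Diminished 5th (5th): Abb
Diminished 7th (7th): Cbb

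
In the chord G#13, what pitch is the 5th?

Root of G#13 = G#. The 5th is a perfect 5th: G# up a perfect 5th → D#.

D#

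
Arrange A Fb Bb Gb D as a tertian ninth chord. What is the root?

Gb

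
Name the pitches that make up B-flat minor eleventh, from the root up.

Bb  Db  F  Ab  C  Eb

Root Bb, quality minor eleventh:
- root: Bb
- minor 3rd: Db
- perfect 5th: F
- minor 7th: Ab
- major 9th: C
- perfect 11th: Eb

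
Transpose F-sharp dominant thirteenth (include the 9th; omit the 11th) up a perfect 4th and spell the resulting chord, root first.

A perfect 4th up from F♯ is B, so the new chord is B dominant thirteenth.
Root: B
Major 3rd (3rd): D♯
Perfect 5th (5th): F♯
Minor 7th (7th): A
Major 9th (9th): C♯
Major 13th (13th): G♯

B  D♯  F♯  A  C♯  G♯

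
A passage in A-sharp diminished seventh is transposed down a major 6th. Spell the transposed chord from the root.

C-sharp E G B-flat

A-sharp down a major 6th → C-sharp. New chord: C-sharp diminished seventh.
root → C-sharp
3rd (minor 3rd) → E
5th (diminished 5th) → G
7th (diminished 7th) → B-flat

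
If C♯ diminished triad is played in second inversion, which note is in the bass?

G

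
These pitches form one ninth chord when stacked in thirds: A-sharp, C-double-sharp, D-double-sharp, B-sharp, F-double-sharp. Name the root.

B-sharp

Stacking in thirds gives B-sharp – D-double-sharp – F-double-sharp – A-sharp – C-double-sharp, so B-sharp is the root — B-sharp dominant ninth.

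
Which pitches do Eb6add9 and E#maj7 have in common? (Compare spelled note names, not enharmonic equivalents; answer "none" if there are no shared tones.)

Eb6add9: Eb G Bb C F
E#maj7: E# G## B# D##
Common to both → none.

none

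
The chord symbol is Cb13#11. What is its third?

Cb13#11 is built on Cb; its 3rd is a major 3rd above the root.
A third above C uses the letter E, and the major 3rd above Cb is Eb.

Eb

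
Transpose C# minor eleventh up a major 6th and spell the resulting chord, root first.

A# – C# – E# – G# – B# – D#

C# up a major 6th → A#. New chord: A# minor eleventh.
root → A#
3rd (minor 3rd) → C#
5th (perfect 5th) → E#
7th (minor 7th) → G#
9th (major 9th) → B#
11th (perfect 11th) → D#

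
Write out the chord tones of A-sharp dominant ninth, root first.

A-sharp dominant ninth is a dominant ninth built on A-sharp.
A-sharp — root
C-double-sharp — major 3rd
E-sharp — perfect 5th
G-sharp — minor 7th
B-sharp — major 9th

A-sharp  C-double-sharp  E-sharp  G-sharp  B-sharp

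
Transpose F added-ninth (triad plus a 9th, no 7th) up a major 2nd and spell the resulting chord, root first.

Transposed root: F → G (major 2nd up). So we spell G added-ninth:
Root: G
Major 3rd (3rd): B
Perfect 5th (5th): D
Major 9th (9th): A

G  B  D  A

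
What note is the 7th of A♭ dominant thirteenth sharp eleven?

Gb

A♭ dominant thirteenth sharp eleven is built on Ab; its 7th is a minor 7th above the root.
A seventh above A uses the letter G, and the minor 7th above Ab is Gb.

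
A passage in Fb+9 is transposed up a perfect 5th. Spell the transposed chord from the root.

Transposed root: Fb → Cb (perfect 5th up). So we spell Cb dominant ninth sharp five:
Cb — root
Eb — major 3rd
G — augmented 5th
Bbb — minor 7th
Db — major 9th

Cb Eb G Bbb Db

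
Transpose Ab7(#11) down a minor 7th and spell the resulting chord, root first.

Bb  D  F  Ab  E

A minor 7th down from Ab is Bb, so the new chord is Bb dominant seventh sharp eleven.
Root: Bb
Major 3rd (3rd): D
Perfect 5th (5th): F
Minor 7th (7th): Ab
Augmented 11th (11th): E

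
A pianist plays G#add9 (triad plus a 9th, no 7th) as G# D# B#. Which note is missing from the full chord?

A#

The full G#add9 chord is G#, B#, D#, A#.
Comparing with the voicing, the major 9th (9th) — A# — is absent.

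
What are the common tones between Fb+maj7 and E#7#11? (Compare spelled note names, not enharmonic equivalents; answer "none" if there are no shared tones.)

Fb+maj7: Fb Ab C Eb
E#7#11: E# G## B# D# A##
Common to both → none.

none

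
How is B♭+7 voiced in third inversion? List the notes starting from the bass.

In root position, B♭+7 is Bb–D–F#–Ab.
Third inversion puts the seventh (Ab) in the bass.

Ab, Bb, D, F#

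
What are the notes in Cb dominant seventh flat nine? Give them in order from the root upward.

Cb Eb Gb Bbb Dbb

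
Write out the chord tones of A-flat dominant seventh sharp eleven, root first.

A-flat dominant seventh sharp eleven: dominant seventh sharp eleven on A-flat.
- root: A-flat
- major 3rd: C
- perfect 5th: E-flat
- minor 7th: G-flat
- augmented 11th: D

A-flat  C  E-flat  G-flat  D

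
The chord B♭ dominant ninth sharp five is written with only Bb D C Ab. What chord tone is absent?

The full B♭ dominant ninth sharp five chord is Bb, D, F#, Ab, C.
Comparing with the voicing, the augmented 5th (5th) — F# — is absent.

F#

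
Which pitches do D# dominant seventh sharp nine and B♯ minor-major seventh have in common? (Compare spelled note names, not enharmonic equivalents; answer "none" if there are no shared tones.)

D# dominant seventh sharp nine: D-sharp F-double-sharp A-sharp C-sharp E-double-sharp
B♯ minor-major seventh: B-sharp D-sharp F-double-sharp A-double-sharp
Common to both → D-sharp, F-double-sharp.

D-sharp – F-double-sharp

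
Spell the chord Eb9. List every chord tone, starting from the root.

E♭ – G – B♭ – D♭ – F

Root E♭, quality dominant ninth:
root → E♭
3rd (major 3rd) → G
5th (perfect 5th) → B♭
7th (minor 7th) → D♭
9th (major 9th) → F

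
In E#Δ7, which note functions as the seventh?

D##

E#Δ7 is built on E#; its 7th is a major 7th above the root.
A seventh above E uses the letter D, and the major 7th above E# is D##.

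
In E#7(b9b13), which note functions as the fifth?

B#

E#7(b9b13) is built on E#; its 5th is a perfect 5th above the root.
A fifth above E uses the letter B, and the perfect 5th above E# is B#.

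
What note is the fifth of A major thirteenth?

E

Root of A major thirteenth = A. The 5th is a perfect 5th: A up a perfect 5th → E.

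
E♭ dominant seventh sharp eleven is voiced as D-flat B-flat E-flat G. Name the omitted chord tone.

E♭ dominant seventh sharp eleven = E-flat, G, B-flat, D-flat, A. The voicing lacks the 11th (augmented 11th), A.

A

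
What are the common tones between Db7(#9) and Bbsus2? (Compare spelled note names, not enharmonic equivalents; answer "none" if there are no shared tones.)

F

Db7(#9): Db F Ab Cb E
Bbsus2: Bb C F
Common to both → F.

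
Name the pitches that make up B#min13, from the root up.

B#min13 is a minor thirteenth built on B#.
- root: B#
- minor 3rd: D#
- perfect 5th: F##
- minor 7th: A#
- major 9th: C##
- perfect 11th: E#
- major 13th: G##

B# – D# – F## – A# – C## – E# – G##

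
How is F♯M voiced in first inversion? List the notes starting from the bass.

A♯, C♯, F♯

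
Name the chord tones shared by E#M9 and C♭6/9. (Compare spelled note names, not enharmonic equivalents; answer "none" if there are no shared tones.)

none

E#M9: E# G## B# D## F##
C♭6/9: Cb Eb Gb Ab Db
Common to both → none.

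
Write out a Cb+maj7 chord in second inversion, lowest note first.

G  Bb  Cb  Eb

Cb+maj7 = Cb–Eb–G–Bb; second inversion → fifth (G) lowest.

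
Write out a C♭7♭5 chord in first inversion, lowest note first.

Eb  Gbb  Bbb  Cb

In root position, C♭7♭5 is Cb–Eb–Gbb–Bbb.
First inversion puts the third (Eb) in the bass.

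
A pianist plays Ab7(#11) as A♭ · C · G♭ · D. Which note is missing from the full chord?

E♭

Ab7(#11) = A♭, C, E♭, G♭, D. The voicing lacks the 5th (perfect 5th), E♭.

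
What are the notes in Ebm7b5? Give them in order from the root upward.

Eb Gb Bbb Db

Root Eb, quality half-diminished seventh:
root → Eb
3rd (minor 3rd) → Gb
5th (diminished 5th) → Bbb
7th (minor 7th) → Db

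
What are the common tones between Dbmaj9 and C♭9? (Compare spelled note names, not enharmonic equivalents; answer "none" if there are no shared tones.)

Db, Eb

Dbmaj9: Db F Ab C Eb
C♭9: Cb Eb Gb Bbb Db
Common to both → Db, Eb.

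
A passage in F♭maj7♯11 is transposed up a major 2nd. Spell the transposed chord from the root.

G♭, B♭, D♭, F, C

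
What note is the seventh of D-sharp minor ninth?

C#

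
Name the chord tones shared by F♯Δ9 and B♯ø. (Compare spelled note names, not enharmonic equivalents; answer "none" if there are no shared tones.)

F♯  A♯

F♯Δ9 = F♯, A♯, C♯, E♯, G♯.
B♯ø = B♯, D♯, F♯, A♯.
Shared: F♯, A♯.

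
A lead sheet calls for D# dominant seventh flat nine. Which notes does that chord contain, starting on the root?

D#, F##, A#, C#, E

D# dominant seventh flat nine is a dominant seventh flat nine built on D#.
root → D#
3rd (major 3rd) → F##
5th (perfect 5th) → A#
7th (minor 7th) → C#
9th (minor 9th) → E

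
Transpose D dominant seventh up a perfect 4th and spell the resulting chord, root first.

G  B  D  F

A perfect 4th up from D is G, so the new chord is G dominant seventh.
- root: G
- major 3rd: B
- perfect 5th: D
- minor 7th: F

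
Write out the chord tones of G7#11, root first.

G, B, D, F, C♯

G7#11 is a dominant seventh sharp eleven built on G.
root → G
3rd (major 3rd) → B
5th (perfect 5th) → D
7th (minor 7th) → F
11th (augmented 11th) → C♯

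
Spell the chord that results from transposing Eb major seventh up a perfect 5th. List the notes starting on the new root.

Bb – D – F – A

A perfect 5th up from Eb is Bb, so the new chord is Bb major seventh.
Root: Bb
Major 3rd (3rd): D
Perfect 5th (5th): F
Major 7th (7th): A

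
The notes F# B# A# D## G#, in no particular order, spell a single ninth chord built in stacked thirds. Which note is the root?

G#

Stacking in thirds gives G# – B# – D## – F# – A#, so G# is the root — G# dominant ninth sharp five.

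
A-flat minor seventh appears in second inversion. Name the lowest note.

Eb

A-flat minor seventh in root position is Ab–Cb–Eb–Gb.
Second inversion places the fifth in the bass, which is Eb.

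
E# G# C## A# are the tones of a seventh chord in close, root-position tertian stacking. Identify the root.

A#

Arranged so that each adjacent pair is a third by letter name: A# – C## – E# – G#.
The bottom of that stack, A#, is the root (this is A# dominant seventh).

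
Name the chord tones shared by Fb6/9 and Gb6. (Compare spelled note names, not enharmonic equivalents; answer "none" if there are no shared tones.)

Fb6/9: Fb Ab Cb Db Gb
Gb6: Gb Bb Db Eb
Common to both → Db, Gb.

Db – Gb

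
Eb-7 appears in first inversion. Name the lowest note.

Eb-7 = Eb–Gb–Bb–Db. First inversion → third in the bass = Gb.

Gb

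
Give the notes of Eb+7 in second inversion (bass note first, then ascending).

B, Db, Eb, G

In root position, Eb+7 is Eb–G–B–Db.
Second inversion puts the fifth (B) in the bass.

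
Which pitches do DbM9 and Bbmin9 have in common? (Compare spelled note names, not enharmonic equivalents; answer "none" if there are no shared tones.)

D♭ – F – A♭ – C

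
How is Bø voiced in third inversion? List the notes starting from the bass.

Bø = B–D–F–A; third inversion → seventh (A) lowest.

A  B  D  F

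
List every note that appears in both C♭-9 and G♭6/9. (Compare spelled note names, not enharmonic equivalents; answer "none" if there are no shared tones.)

G♭  D♭

C♭-9 = C♭, E𝄫, G♭, B𝄫, D♭.
G♭6/9 = G♭, B♭, D♭, E♭, A♭.
Shared: G♭, D♭.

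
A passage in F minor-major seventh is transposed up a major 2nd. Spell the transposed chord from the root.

G B-flat D F-sharp

A major 2nd up from F is G, so the new chord is G minor-major seventh.
Root: G
Minor 3rd (3rd): B-flat
Perfect 5th (5th): D
Major 7th (7th): F-sharp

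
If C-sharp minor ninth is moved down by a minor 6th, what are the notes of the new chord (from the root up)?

E#, G#, B#, D#, F##

A minor 6th down from C# is E#, so the new chord is E# minor ninth.
- root: E#
- minor 3rd: G#
- perfect 5th: B#
- minor 7th: D#
- major 9th: F##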